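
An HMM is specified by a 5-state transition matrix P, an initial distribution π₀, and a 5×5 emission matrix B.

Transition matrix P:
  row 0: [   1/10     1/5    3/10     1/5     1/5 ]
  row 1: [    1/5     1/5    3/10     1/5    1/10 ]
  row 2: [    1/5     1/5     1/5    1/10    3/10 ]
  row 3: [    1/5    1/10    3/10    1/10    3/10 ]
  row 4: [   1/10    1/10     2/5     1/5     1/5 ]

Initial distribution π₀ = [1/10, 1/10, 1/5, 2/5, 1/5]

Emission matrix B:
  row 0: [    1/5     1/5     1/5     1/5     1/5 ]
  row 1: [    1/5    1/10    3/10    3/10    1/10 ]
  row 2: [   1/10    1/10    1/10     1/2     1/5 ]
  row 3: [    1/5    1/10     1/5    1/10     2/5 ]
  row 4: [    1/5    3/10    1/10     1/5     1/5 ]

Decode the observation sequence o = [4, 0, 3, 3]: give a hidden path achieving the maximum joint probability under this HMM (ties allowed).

t=0: δ = [2.000e-02, 1.000e-02, 4.000e-02, 1.600e-01, 4.000e-02]  (obs o_0=4)
t=1: δ = [6.400e-03, 3.200e-03, 4.800e-03, 3.200e-03, 9.600e-03]  ψ = [3, 3, 3, 3, 3]  (obs o_1=0)
t=2: δ = [1.920e-04, 3.840e-04, 1.920e-03, 1.920e-04, 3.840e-04]  ψ = [2, 0, 4, 4, 4]  (obs o_2=3)
t=3: δ = [7.680e-05, 1.152e-04, 1.920e-04, 1.920e-05, 1.152e-04]  ψ = [2, 2, 2, 2, 2]  (obs o_3=3)
backtrack: best end state = 2; path = [3, 4, 2, 2]

path = [3, 4, 2, 2]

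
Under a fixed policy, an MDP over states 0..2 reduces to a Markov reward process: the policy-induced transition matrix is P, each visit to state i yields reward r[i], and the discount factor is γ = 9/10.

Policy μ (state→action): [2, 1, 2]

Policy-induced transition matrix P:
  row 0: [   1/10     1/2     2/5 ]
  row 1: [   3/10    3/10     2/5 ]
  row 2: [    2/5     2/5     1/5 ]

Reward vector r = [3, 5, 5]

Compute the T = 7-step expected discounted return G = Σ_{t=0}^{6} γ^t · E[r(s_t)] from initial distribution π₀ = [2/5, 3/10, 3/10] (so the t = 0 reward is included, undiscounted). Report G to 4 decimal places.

t=0: π = [0.4000, 0.3000, 0.3000], E[r] = 4.2000, γ^t·E[r] = 4.200000, running G = 4.200000
t=1: π = [0.2500, 0.4100, 0.3400], E[r] = 4.5000, γ^t·E[r] = 4.050000, running G = 8.250000
t=2: π = [0.2840, 0.3840, 0.3320], E[r] = 4.4320, γ^t·E[r] = 3.589920, running G = 11.839920
t=3: π = [0.2764, 0.3900, 0.3336], E[r] = 4.4472, γ^t·E[r] = 3.242009, running G = 15.081929
t=4: π = [0.2781, 0.3886, 0.3333], E[r] = 4.4438, γ^t·E[r] = 2.915603, running G = 17.997532
t=5: π = [0.2777, 0.3889, 0.3333], E[r] = 4.4446, γ^t·E[r] = 2.624478, running G = 20.622010
t=6: π = [0.2778, 0.3889, 0.3333], E[r] = 4.4444, γ^t·E[r] = 2.361945, running G = 22.983955

G = 22.9840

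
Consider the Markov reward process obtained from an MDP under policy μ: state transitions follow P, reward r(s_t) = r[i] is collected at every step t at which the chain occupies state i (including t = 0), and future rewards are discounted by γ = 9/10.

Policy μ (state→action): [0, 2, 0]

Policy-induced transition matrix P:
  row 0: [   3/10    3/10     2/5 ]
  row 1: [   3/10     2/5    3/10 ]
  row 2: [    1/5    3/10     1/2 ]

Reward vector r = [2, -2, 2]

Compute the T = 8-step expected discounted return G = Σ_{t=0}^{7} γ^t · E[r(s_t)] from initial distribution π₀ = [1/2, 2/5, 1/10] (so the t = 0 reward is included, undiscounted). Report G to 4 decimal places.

t=0: π = [0.5000, 0.4000, 0.1000], E[r] = 0.4000, γ^t·E[r] = 0.400000, running G = 0.400000
t=1: π = [0.2900, 0.3400, 0.3700], E[r] = 0.6400, γ^t·E[r] = 0.576000, running G = 0.976000
t=2: π = [0.2630, 0.3340, 0.4030], E[r] = 0.6640, γ^t·E[r] = 0.537840, running G = 1.513840
t=3: π = [0.2597, 0.3334, 0.4069], E[r] = 0.6664, γ^t·E[r] = 0.485806, running G = 1.999646
t=4: π = [0.2593, 0.3333, 0.4074], E[r] = 0.6666, γ^t·E[r] = 0.437383, running G = 2.437028
t=5: π = [0.2593, 0.3333, 0.4074], E[r] = 0.6667, γ^t·E[r] = 0.393658, running G = 2.830687
t=6: π = [0.2593, 0.3333, 0.4074], E[r] = 0.6667, γ^t·E[r] = 0.354294, running G = 3.184980
t=7: π = [0.2593, 0.3333, 0.4074], E[r] = 0.6667, γ^t·E[r] = 0.318865, running G = 3.503845

G = 3.5038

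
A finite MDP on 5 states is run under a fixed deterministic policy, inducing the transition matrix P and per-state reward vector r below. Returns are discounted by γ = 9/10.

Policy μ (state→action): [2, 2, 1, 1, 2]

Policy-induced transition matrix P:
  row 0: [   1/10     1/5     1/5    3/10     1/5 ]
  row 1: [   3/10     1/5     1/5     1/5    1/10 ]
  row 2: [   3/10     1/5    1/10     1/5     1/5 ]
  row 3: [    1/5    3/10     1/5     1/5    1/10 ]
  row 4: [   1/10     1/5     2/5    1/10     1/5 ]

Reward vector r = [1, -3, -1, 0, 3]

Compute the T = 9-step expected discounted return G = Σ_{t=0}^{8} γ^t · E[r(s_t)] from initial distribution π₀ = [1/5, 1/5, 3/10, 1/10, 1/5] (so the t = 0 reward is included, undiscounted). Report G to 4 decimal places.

t=0: π = [0.2000, 0.2000, 0.3000, 0.1000, 0.2000], E[r] = -0.1000, γ^t·E[r] = -0.100000, running G = -0.100000
t=1: π = [0.2100, 0.2100, 0.2100, 0.2000, 0.1700], E[r] = -0.1200, γ^t·E[r] = -0.108000, running G = -0.208000
t=2: π = [0.2040, 0.2200, 0.2130, 0.2040, 0.1590], E[r] = -0.1920, γ^t·E[r] = -0.155520, running G = -0.363520
t=3: π = [0.2070, 0.2204, 0.2105, 0.2045, 0.1576], E[r] = -0.1919, γ^t·E[r] = -0.139895, running G = -0.503415
t=4: π = [0.2066, 0.2205, 0.2105, 0.2049, 0.1575], E[r] = -0.1927, γ^t·E[r] = -0.126404, running G = -0.629819
t=5: π = [0.2067, 0.2205, 0.2105, 0.2049, 0.1575], E[r] = -0.1929, γ^t·E[r] = -0.113891, running G = -0.743711
t=6: π = [0.2067, 0.2205, 0.2104, 0.2049, 0.1575], E[r] = -0.1929, γ^t·E[r] = -0.102494, running G = -0.846205
t=7: π = [0.2067, 0.2205, 0.2104, 0.2049, 0.1575], E[r] = -0.1929, γ^t·E[r] = -0.092248, running G = -0.938453
t=8: π = [0.2067, 0.2205, 0.2104, 0.2049, 0.1575], E[r] = -0.1929, γ^t·E[r] = -0.083023, running G = -1.021476

G = -1.0215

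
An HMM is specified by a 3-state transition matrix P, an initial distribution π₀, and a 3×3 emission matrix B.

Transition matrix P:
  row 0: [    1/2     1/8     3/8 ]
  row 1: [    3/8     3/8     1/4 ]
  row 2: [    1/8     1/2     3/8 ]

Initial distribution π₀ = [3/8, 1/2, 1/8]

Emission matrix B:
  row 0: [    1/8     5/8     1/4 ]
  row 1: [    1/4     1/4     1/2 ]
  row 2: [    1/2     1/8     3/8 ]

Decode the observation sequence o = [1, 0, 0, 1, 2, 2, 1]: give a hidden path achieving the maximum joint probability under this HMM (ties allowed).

t=0: δ = [2.344e-01, 1.250e-01, 1.562e-02]  (obs o_0=1)
t=1: δ = [1.465e-02, 1.172e-02, 4.395e-02]  ψ = [0, 1, 0]  (obs o_1=0)
t=2: δ = [9.155e-04, 5.493e-03, 8.240e-03]  ψ = [0, 2, 2]  (obs o_2=0)
t=3: δ = [1.287e-03, 1.030e-03, 3.862e-04]  ψ = [1, 2, 2]  (obs o_3=1)
t=4: δ = [1.609e-04, 1.931e-04, 1.810e-04]  ψ = [0, 1, 0]  (obs o_4=2)
t=5: δ = [2.012e-05, 4.526e-05, 2.546e-05]  ψ = [0, 2, 2]  (obs o_5=2)
t=6: δ = [1.061e-05, 4.243e-06, 1.414e-06]  ψ = [1, 1, 1]  (obs o_6=1)
backtrack: best end state = 0; path = [0, 2, 1, 0, 2, 1, 0]

path = [0, 2, 1, 0, 2, 1, 0]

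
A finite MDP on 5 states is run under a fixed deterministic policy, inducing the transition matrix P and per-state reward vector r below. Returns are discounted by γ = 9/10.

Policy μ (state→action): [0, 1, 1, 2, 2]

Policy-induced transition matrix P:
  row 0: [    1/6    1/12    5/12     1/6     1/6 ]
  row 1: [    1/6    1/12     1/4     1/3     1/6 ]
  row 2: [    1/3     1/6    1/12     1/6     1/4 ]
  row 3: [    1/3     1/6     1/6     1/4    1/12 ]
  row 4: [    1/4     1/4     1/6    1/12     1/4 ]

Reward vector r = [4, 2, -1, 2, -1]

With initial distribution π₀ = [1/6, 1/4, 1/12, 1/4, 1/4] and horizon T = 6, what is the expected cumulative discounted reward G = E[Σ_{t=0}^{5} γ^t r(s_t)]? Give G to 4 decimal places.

G = 6.0770

t=0: π = [0.1667, 0.2500, 0.0833, 0.2500, 0.2500], E[r] = 1.3333, γ^t·E[r] = 1.333333, running G = 1.333333
t=1: π = [0.2431, 0.1528, 0.2222, 0.2083, 0.1736], E[r] = 1.2986, γ^t·E[r] = 1.168750, running G = 2.502083
t=2: π = [0.2529, 0.1481, 0.2216, 0.1950, 0.1823], E[r] = 1.2940, γ^t·E[r] = 1.048125, running G = 3.550208
t=3: π = [0.2513, 0.1484, 0.2238, 0.1924, 0.1841], E[r] = 1.2791, γ^t·E[r] = 0.932449, running G = 4.482658
t=4: π = [0.2514, 0.1487, 0.2232, 0.1921, 0.1846], E[r] = 1.2792, γ^t·E[r] = 0.839310, running G = 5.321967
t=5: π = [0.2513, 0.1487, 0.2233, 0.1921, 0.1846], E[r] = 1.2787, γ^t·E[r] = 0.755066, running G = 6.077033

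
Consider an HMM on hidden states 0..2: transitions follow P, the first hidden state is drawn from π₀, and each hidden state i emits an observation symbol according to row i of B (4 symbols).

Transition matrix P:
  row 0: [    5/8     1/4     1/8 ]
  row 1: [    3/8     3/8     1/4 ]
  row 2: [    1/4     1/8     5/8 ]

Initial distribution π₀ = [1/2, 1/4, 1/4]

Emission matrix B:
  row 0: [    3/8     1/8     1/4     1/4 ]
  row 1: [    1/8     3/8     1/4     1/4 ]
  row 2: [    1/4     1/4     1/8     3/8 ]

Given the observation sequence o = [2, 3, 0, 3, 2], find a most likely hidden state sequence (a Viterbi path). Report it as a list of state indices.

t=0: δ = [1.250e-01, 6.250e-02, 3.125e-02]  (obs o_0=2)
t=1: δ = [1.953e-02, 7.812e-03, 7.324e-03]  ψ = [0, 0, 2]  (obs o_1=3)
t=2: δ = [4.578e-03, 6.104e-04, 1.144e-03]  ψ = [0, 0, 2]  (obs o_2=0)
t=3: δ = [7.153e-04, 2.861e-04, 2.682e-04]  ψ = [0, 0, 2]  (obs o_3=3)
t=4: δ = [1.118e-04, 4.470e-05, 2.095e-05]  ψ = [0, 0, 2]  (obs o_4=2)
backtrack: best end state = 0; path = [0, 0, 0, 0, 0]

path = [0, 0, 0, 0, 0]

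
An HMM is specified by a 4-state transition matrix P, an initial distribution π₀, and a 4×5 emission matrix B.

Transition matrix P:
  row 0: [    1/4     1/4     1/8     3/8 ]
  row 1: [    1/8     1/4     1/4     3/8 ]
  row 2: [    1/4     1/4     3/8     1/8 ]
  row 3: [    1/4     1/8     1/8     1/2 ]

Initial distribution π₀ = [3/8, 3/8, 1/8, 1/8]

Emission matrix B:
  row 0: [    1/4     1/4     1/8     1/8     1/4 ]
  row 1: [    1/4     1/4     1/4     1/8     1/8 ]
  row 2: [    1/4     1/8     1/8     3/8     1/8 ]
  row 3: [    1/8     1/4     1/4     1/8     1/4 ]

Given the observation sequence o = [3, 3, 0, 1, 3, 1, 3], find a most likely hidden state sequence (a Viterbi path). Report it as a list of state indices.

t=0: δ = [4.688e-02, 4.688e-02, 4.688e-02, 1.562e-02]  (obs o_0=3)
t=1: δ = [1.465e-03, 1.465e-03, 6.592e-03, 2.197e-03]  ψ = [0, 0, 2, 0]  (obs o_1=3)
t=2: δ = [4.120e-04, 4.120e-04, 6.180e-04, 1.373e-04]  ψ = [2, 2, 2, 3]  (obs o_2=0)
t=3: δ = [3.862e-05, 3.862e-05, 2.897e-05, 3.862e-05]  ψ = [2, 2, 2, 0]  (obs o_3=1)
t=4: δ = [1.207e-06, 1.207e-06, 4.074e-06, 2.414e-06]  ψ = [0, 0, 2, 3]  (obs o_4=3)
t=5: δ = [2.546e-07, 2.546e-07, 1.910e-07, 3.017e-07]  ψ = [2, 2, 2, 3]  (obs o_5=1)
t=6: δ = [9.430e-09, 7.956e-09, 2.685e-08, 1.886e-08]  ψ = [3, 0, 2, 3]  (obs o_6=3)
backtrack: best end state = 2; path = [2, 2, 2, 2, 2, 2, 2]

path = [2, 2, 2, 2, 2, 2, 2]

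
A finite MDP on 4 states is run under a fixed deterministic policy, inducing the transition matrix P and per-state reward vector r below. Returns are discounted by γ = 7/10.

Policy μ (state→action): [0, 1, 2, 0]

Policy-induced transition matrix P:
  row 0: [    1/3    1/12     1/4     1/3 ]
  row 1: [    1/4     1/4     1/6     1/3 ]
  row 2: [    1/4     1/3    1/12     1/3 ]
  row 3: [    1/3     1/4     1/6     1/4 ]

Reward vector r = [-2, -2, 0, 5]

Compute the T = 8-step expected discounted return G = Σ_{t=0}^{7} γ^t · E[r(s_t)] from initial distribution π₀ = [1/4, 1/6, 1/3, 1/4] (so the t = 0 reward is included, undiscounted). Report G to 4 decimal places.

t=0: π = [0.2500, 0.1667, 0.3333, 0.2500], E[r] = 0.4167, γ^t·E[r] = 0.416667, running G = 0.416667
t=1: π = [0.2917, 0.2361, 0.1597, 0.3125], E[r] = 0.5069, γ^t·E[r] = 0.354861, running G = 0.771528
t=2: π = [0.3003, 0.2147, 0.1777, 0.3073], E[r] = 0.5064, γ^t·E[r] = 0.248119, running G = 1.019647
t=3: π = [0.3006, 0.2147, 0.1769, 0.3077], E[r] = 0.5079, γ^t·E[r] = 0.174196, running G = 1.193843
t=4: π = [0.3007, 0.2146, 0.1770, 0.3077], E[r] = 0.5078, γ^t·E[r] = 0.121919, running G = 1.315762
t=5: π = [0.3007, 0.2146, 0.1770, 0.3077], E[r] = 0.5078, γ^t·E[r] = 0.085346, running G = 1.401108
t=6: π = [0.3007, 0.2146, 0.1770, 0.3077], E[r] = 0.5078, γ^t·E[r] = 0.059742, running G = 1.460850
t=7: π = [0.3007, 0.2146, 0.1770, 0.3077], E[r] = 0.5078, γ^t·E[r] = 0.041820, running G = 1.502670

G = 1.5027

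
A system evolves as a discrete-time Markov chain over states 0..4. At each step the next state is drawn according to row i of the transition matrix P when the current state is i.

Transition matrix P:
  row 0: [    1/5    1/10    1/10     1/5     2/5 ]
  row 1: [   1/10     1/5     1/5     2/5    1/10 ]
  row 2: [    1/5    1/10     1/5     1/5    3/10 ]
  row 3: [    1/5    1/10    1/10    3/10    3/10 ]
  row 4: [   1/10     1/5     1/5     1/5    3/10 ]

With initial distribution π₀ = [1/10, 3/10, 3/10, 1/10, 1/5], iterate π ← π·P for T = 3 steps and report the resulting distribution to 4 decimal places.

π = [0.1575, 0.1425, 0.1583, 0.2537, 0.2880]

t=0: π = [0.1000, 0.3000, 0.3000, 0.1000, 0.2000]
t=1: π = [0.1500, 0.1500, 0.1800, 0.2700, 0.2500]
t=2: π = [0.1600, 0.1400, 0.1580, 0.2570, 0.2850]
t=3: π = [0.1575, 0.1425, 0.1583, 0.2537, 0.2880]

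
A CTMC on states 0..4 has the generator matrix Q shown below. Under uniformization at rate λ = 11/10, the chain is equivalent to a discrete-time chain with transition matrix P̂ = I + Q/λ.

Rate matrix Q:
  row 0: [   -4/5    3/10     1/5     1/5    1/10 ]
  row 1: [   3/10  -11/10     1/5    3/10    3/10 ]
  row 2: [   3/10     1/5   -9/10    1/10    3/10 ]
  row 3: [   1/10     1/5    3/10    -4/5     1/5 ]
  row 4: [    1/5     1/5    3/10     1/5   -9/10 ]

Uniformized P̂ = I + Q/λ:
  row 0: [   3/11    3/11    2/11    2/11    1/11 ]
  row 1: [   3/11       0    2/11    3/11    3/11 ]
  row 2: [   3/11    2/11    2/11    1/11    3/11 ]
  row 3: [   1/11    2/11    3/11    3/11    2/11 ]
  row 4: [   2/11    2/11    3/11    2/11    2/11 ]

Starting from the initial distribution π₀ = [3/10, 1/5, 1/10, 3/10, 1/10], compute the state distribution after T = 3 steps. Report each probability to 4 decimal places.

t=0: π = [0.3000, 0.2000, 0.1000, 0.3000, 0.1000]
t=1: π = [0.2091, 0.1727, 0.2182, 0.2182, 0.1818]
t=2: π = [0.2165, 0.1694, 0.2182, 0.1975, 0.1983]
t=3: π = [0.2188, 0.1707, 0.2178, 0.1953, 0.1974]

π = [0.2188, 0.1707, 0.2178, 0.1953, 0.1974]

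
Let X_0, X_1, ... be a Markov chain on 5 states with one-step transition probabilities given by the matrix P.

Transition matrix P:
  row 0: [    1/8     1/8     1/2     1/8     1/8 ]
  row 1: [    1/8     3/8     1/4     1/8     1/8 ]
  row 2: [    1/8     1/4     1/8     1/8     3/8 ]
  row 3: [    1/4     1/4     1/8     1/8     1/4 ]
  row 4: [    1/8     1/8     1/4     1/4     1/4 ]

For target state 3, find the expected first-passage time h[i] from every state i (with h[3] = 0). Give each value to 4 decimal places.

First-step conditioning: h[3] = 0; for i ≠ 3, h[i] = 1 + Σ_k P[i][k]·h[k].
  h[0] = 1 + 1/8·h[0] + 1/8·h[1] + 1/2·h[2] + 1/8·h[4]
  h[1] = 1 + 1/8·h[0] + 3/8·h[1] + 1/4·h[2] + 1/8·h[4]
  h[2] = 1 + 1/8·h[0] + 1/4·h[1] + 1/8·h[2] + 3/8·h[4]
  h[4] = 1 + 1/8·h[0] + 1/8·h[1] + 1/4·h[2] + 1/4·h[4]
Solving the 4×4 linear system over states ≠ 3 gives exactly h = [1000/153, 112/17, 976/153, 0, 96/17] (h[3] = 0 is the target).

h = [6.5359, 6.5882, 6.3791, 0.0000, 5.6471]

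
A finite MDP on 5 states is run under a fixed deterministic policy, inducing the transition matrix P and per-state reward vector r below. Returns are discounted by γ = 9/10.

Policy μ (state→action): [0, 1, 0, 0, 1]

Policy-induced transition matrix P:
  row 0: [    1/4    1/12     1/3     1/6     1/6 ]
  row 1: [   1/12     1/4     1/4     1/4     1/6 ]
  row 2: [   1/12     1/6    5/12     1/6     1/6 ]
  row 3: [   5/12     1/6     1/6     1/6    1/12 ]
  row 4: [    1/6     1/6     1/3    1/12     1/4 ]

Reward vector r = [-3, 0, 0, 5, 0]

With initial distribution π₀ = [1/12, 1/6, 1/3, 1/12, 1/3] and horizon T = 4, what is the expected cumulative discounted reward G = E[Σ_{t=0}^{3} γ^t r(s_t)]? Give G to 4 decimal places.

G = 0.8953

t=0: π = [0.0833, 0.1667, 0.3333, 0.0833, 0.3333], E[r] = 0.1667, γ^t·E[r] = 0.166667, running G = 0.166667
t=1: π = [0.1528, 0.1736, 0.3333, 0.1528, 0.1875], E[r] = 0.3056, γ^t·E[r] = 0.275000, running G = 0.441667
t=2: π = [0.1753, 0.1684, 0.3212, 0.1655, 0.1696], E[r] = 0.3015, γ^t·E[r] = 0.244219, running G = 0.685885
t=3: π = [0.1819, 0.1661, 0.3185, 0.1666, 0.1670], E[r] = 0.2873, γ^t·E[r] = 0.209426, running G = 0.895311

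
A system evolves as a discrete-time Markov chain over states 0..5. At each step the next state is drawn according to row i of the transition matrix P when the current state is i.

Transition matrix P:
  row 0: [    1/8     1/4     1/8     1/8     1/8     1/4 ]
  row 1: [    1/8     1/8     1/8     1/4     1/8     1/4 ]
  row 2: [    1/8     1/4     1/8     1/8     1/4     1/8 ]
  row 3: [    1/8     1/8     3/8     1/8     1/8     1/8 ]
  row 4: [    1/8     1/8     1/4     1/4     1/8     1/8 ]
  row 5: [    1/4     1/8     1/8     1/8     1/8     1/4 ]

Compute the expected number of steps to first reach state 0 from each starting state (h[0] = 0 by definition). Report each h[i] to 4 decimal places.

First-step conditioning: h[0] = 0; for i ≠ 0, h[i] = 1 + Σ_k P[i][k]·h[k].
  h[1] = 1 + 1/8·h[1] + 1/8·h[2] + 1/4·h[3] + 1/8·h[4] + 1/4·h[5]
  h[2] = 1 + 1/4·h[1] + 1/8·h[2] + 1/8·h[3] + 1/4·h[4] + 1/8·h[5]
  h[3] = 1 + 1/8·h[1] + 3/8·h[2] + 1/8·h[3] + 1/8·h[4] + 1/8·h[5]
  h[4] = 1 + 1/8·h[1] + 1/4·h[2] + 1/4·h[3] + 1/8·h[4] + 1/8·h[5]
  h[5] = 1 + 1/8·h[1] + 1/8·h[2] + 1/8·h[3] + 1/8·h[4] + 1/4·h[5]
Solving the 5×5 linear system over states ≠ 0 gives exactly h = [0, 4583/679, 48/7, 4664/679, 4665/679, 4000/679] (h[0] = 0 is the target).

h = [0.0000, 6.7496, 6.8571, 6.8689, 6.8704, 5.8910]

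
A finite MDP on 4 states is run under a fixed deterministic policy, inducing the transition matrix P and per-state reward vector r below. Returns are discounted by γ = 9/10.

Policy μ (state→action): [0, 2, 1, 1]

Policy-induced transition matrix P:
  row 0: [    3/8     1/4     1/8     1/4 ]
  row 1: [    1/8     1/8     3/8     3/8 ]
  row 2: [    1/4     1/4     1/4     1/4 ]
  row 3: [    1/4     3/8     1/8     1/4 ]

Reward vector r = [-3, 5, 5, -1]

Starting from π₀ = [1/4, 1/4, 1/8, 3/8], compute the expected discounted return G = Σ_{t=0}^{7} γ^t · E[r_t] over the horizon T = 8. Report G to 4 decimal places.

G = 6.9208

t=0: π = [0.2500, 0.2500, 0.1250, 0.3750], E[r] = 0.7500, γ^t·E[r] = 0.750000, running G = 0.750000
t=1: π = [0.2500, 0.2656, 0.2031, 0.2813], E[r] = 1.3125, γ^t·E[r] = 1.181250, running G = 1.931250
t=2: π = [0.2480, 0.2520, 0.2168, 0.2832], E[r] = 1.3164, γ^t·E[r] = 1.066289, running G = 2.997539
t=3: π = [0.2495, 0.2539, 0.2151, 0.2815], E[r] = 1.3149, γ^t·E[r] = 0.958592, running G = 3.956131
t=4: π = [0.2495, 0.2534, 0.2154, 0.2817], E[r] = 1.3140, γ^t·E[r] = 0.862092, running G = 4.818224
t=5: π = [0.2495, 0.2535, 0.2153, 0.2817], E[r] = 1.3139, γ^t·E[r] = 0.775852, running G = 5.594075
t=6: π = [0.2495, 0.2535, 0.2153, 0.2817], E[r] = 1.3139, γ^t·E[r] = 0.698252, running G = 6.292327
t=7: π = [0.2495, 0.2535, 0.2153, 0.2817], E[r] = 1.3139, γ^t·E[r] = 0.628427, running G = 6.920754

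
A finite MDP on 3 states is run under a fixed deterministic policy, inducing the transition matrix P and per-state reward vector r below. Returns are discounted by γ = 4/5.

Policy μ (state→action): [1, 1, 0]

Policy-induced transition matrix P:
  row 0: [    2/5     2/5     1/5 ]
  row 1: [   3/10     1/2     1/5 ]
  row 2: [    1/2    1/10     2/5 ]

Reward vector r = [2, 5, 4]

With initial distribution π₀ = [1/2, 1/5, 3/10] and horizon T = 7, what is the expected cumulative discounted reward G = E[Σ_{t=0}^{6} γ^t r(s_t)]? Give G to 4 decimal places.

t=0: π = [0.5000, 0.2000, 0.3000], E[r] = 3.2000, γ^t·E[r] = 3.200000, running G = 3.200000
t=1: π = [0.4100, 0.3300, 0.2600], E[r] = 3.5100, γ^t·E[r] = 2.808000, running G = 6.008000
t=2: π = [0.3930, 0.3550, 0.2520], E[r] = 3.5690, γ^t·E[r] = 2.284160, running G = 8.292160
t=3: π = [0.3897, 0.3599, 0.2504], E[r] = 3.5805, γ^t·E[r] = 1.833216, running G = 10.125376
t=4: π = [0.3891, 0.3609, 0.2501], E[r] = 3.5828, γ^t·E[r] = 1.467503, running G = 11.592879
t=5: π = [0.3889, 0.3611, 0.2500], E[r] = 3.5832, γ^t·E[r] = 1.174150, running G = 12.767028
t=6: π = [0.3889, 0.3611, 0.2500], E[r] = 3.5833, γ^t·E[r] = 0.939343, running G = 13.706372

G = 13.7064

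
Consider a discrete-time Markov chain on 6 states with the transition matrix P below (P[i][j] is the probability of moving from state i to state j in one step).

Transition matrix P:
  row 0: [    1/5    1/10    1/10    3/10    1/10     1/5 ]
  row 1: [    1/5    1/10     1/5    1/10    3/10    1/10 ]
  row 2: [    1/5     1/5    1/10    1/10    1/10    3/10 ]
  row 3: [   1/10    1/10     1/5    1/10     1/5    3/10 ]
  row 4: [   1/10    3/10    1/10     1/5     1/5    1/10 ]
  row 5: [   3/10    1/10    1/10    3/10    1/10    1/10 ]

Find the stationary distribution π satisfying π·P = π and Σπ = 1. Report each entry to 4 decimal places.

Balance equations π_j = Σ_i π_i·P[i][j]:
  π_0 = 1/5·π_0 + 1/5·π_1 + 1/5·π_2 + 1/10·π_3 + 1/10·π_4 + 3/10·π_5
  π_1 = 1/10·π_0 + 1/10·π_1 + 1/5·π_2 + 1/10·π_3 + 3/10·π_4 + 1/10·π_5
  π_2 = 1/10·π_0 + 1/5·π_1 + 1/10·π_2 + 1/5·π_3 + 1/10·π_4 + 1/10·π_5
  π_3 = 3/10·π_0 + 1/10·π_1 + 1/10·π_2 + 1/10·π_3 + 1/5·π_4 + 3/10·π_5
  π_4 = 1/10·π_0 + 3/10·π_1 + 1/10·π_2 + 1/5·π_3 + 1/5·π_4 + 1/10·π_5
  normalize: π_0 + π_1 + π_2 + π_3 + π_4 + π_5 = 1
Solving the linear system gives exactly π = [21215/116017, 1543/10547, 1409/10547, 2000/10547, 1737/10547, 21223/116017].

π = [0.1829, 0.1463, 0.1336, 0.1896, 0.1647, 0.1829]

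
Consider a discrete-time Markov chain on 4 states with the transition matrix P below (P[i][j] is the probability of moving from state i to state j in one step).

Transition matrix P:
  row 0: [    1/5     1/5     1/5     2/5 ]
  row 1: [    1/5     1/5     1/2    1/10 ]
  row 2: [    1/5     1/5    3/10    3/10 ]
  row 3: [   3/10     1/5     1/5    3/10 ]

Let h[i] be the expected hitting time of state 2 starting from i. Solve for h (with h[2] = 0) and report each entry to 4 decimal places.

h = [3.8462, 2.6923, 0.0000, 3.8462]

First-step conditioning: h[2] = 0; for i ≠ 2, h[i] = 1 + Σ_k P[i][k]·h[k].
  h[0] = 1 + 1/5·h[0] + 1/5·h[1] + 2/5·h[3]
  h[1] = 1 + 1/5·h[0] + 1/5·h[1] + 1/10·h[3]
  h[3] = 1 + 3/10·h[0] + 1/5·h[1] + 3/10·h[3]
Solving the 3×3 linear system over states ≠ 2 gives exactly h = [50/13, 35/13, 0, 50/13] (h[2] = 0 is the target).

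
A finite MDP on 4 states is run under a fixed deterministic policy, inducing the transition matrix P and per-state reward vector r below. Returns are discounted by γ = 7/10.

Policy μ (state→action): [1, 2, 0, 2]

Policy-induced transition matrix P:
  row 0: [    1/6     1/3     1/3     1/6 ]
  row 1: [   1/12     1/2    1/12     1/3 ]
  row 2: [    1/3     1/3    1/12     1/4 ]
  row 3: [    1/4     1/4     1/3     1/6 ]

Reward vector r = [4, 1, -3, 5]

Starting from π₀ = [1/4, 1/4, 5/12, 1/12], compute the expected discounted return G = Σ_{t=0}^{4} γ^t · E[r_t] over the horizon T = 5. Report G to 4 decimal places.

G = 3.6807

t=0: π = [0.2500, 0.2500, 0.4167, 0.0833], E[r] = 0.4167, γ^t·E[r] = 0.416667, running G = 0.416667
t=1: π = [0.2222, 0.3681, 0.1667, 0.2431], E[r] = 1.9722, γ^t·E[r] = 1.380556, running G = 1.797222
t=2: π = [0.1840, 0.3744, 0.1997, 0.2419], E[r] = 1.7211, γ^t·E[r] = 0.843322, running G = 2.640544
t=3: π = [0.1889, 0.3756, 0.1898, 0.2457], E[r] = 1.7903, γ^t·E[r] = 0.614062, running G = 3.254606
t=4: π = [0.1875, 0.3755, 0.1920, 0.2451], E[r] = 1.7748, γ^t·E[r] = 0.426135, running G = 3.680741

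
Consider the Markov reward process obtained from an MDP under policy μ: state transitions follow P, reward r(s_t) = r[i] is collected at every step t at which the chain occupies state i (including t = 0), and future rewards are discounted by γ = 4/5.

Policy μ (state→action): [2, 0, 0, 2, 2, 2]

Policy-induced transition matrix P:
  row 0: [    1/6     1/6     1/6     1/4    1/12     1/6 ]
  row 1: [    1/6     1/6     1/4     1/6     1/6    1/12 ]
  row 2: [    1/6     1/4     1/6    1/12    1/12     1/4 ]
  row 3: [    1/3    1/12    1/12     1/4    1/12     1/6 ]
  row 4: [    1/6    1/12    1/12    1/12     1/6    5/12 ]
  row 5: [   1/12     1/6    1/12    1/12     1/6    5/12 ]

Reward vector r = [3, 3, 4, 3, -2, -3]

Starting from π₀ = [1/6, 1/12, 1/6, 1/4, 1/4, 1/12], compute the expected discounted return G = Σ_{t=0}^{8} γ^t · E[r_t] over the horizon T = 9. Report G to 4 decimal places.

G = 4.5498

t=0: π = [0.1667, 0.0833, 0.1667, 0.2500, 0.2500, 0.0833], E[r] = 1.4167, γ^t·E[r] = 1.416667, running G = 1.416667
t=1: π = [0.2014, 0.1389, 0.1250, 0.1597, 0.1181, 0.2569], E[r] = 0.9931, γ^t·E[r] = 0.794444, running G = 2.211111
t=2: π = [0.1719, 0.1539, 0.1337, 0.1551, 0.1262, 0.2593], E[r] = 0.9473, γ^t·E[r] = 0.606296, running G = 2.817407
t=3: π = [0.1709, 0.1544, 0.1345, 0.1507, 0.1283, 0.2613], E[r] = 0.9251, γ^t·E[r] = 0.473630, running G = 3.291037
t=4: π = [0.1700, 0.1546, 0.1345, 0.1498, 0.1287, 0.2624], E[r] = 0.9167, γ^t·E[r] = 0.375490, running G = 3.666527
t=5: π = [0.1698, 0.1547, 0.1345, 0.1495, 0.1288, 0.2628], E[r] = 0.9139, γ^t·E[r] = 0.299462, running G = 3.965988
t=6: π = [0.1697, 0.1547, 0.1345, 0.1494, 0.1289, 0.2629], E[r] = 0.9129, γ^t·E[r] = 0.239323, running G = 4.205311
t=7: π = [0.1697, 0.1547, 0.1345, 0.1494, 0.1289, 0.2629], E[r] = 0.9126, γ^t·E[r] = 0.191394, running G = 4.396705
t=8: π = [0.1697, 0.1547, 0.1345, 0.1494, 0.1289, 0.2629], E[r] = 0.9125, γ^t·E[r] = 0.153098, running G = 4.549803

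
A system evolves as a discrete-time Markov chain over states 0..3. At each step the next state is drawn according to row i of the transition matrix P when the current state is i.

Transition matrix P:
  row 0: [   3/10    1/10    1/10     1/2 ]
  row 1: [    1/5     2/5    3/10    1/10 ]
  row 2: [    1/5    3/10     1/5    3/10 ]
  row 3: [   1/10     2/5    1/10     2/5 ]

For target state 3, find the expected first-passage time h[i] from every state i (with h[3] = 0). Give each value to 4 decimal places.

First-step conditioning: h[3] = 0; for i ≠ 3, h[i] = 1 + Σ_k P[i][k]·h[k].
  h[0] = 1 + 3/10·h[0] + 1/10·h[1] + 1/10·h[2]
  h[1] = 1 + 1/5·h[0] + 2/5·h[1] + 3/10·h[2]
  h[2] = 1 + 1/5·h[0] + 3/10·h[1] + 1/5·h[2]
Solving the 3×3 linear system over states ≠ 3 gives exactly h = [590/233, 990/233, 810/233, 0] (h[3] = 0 is the target).

h = [2.5322, 4.2489, 3.4764, 0.0000]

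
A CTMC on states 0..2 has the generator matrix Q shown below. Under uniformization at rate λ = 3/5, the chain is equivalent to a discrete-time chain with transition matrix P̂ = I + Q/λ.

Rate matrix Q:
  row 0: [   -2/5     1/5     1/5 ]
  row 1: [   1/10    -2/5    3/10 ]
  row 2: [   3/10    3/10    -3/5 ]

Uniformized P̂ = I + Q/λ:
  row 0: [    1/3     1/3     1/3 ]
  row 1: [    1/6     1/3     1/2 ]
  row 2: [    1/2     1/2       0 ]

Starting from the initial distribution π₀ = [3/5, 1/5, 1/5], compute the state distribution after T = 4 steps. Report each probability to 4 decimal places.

π = [0.3194, 0.3832, 0.2974]

t=0: π = [0.6000, 0.2000, 0.2000]
t=1: π = [0.3333, 0.3667, 0.3000]
t=2: π = [0.3222, 0.3833, 0.2944]
t=3: π = [0.3185, 0.3824, 0.2991]
t=4: π = [0.3194, 0.3832, 0.2974]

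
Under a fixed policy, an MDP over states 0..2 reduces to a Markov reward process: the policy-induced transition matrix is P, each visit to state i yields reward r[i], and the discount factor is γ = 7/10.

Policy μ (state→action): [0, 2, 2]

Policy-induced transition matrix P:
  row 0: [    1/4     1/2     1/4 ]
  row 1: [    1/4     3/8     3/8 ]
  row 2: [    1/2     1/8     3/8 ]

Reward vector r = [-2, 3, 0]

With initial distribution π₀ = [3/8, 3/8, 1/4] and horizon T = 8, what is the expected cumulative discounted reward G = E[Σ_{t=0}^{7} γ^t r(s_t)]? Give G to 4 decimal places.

G = 1.1707

t=0: π = [0.3750, 0.3750, 0.2500], E[r] = 0.3750, γ^t·E[r] = 0.375000, running G = 0.375000
t=1: π = [0.3125, 0.3594, 0.3281], E[r] = 0.4531, γ^t·E[r] = 0.317188, running G = 0.692188
t=2: π = [0.3320, 0.3320, 0.3359], E[r] = 0.3320, γ^t·E[r] = 0.162695, running G = 0.854883
t=3: π = [0.3340, 0.3325, 0.3335], E[r] = 0.3296, γ^t·E[r] = 0.113049, running G = 0.967932
t=4: π = [0.3334, 0.3334, 0.3333], E[r] = 0.3334, γ^t·E[r] = 0.080043, running G = 1.047975
t=5: π = [0.3333, 0.3334, 0.3333], E[r] = 0.3335, γ^t·E[r] = 0.056043, running G = 1.104018
t=6: π = [0.3333, 0.3333, 0.3333], E[r] = 0.3333, γ^t·E[r] = 0.039216, running G = 1.143234
t=7: π = [0.3333, 0.3333, 0.3333], E[r] = 0.3333, γ^t·E[r] = 0.027451, running G = 1.170686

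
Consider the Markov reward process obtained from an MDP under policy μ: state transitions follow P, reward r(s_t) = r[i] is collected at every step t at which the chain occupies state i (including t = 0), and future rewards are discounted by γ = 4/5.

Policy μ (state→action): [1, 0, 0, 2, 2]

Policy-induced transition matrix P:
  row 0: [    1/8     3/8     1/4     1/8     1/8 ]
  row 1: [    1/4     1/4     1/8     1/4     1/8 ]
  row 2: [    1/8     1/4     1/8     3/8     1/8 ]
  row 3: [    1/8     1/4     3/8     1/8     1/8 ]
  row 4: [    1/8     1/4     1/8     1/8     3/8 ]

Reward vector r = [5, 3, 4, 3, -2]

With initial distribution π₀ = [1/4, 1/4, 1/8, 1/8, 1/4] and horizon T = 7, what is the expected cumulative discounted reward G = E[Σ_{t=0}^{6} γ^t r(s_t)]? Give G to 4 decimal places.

G = 10.1702

t=0: π = [0.2500, 0.2500, 0.1250, 0.1250, 0.2500], E[r] = 2.3750, γ^t·E[r] = 2.375000, running G = 2.375000
t=1: π = [0.1563, 0.2813, 0.1875, 0.1875, 0.1875], E[r] = 2.5625, γ^t·E[r] = 2.050000, running G = 4.425000
t=2: π = [0.1602, 0.2695, 0.1914, 0.2070, 0.1719], E[r] = 2.6523, γ^t·E[r] = 1.697500, running G = 6.122500
t=3: π = [0.1587, 0.2700, 0.1968, 0.2065, 0.1680], E[r] = 2.6743, γ^t·E[r] = 1.369250, running G = 7.491750
t=4: π = [0.1588, 0.2698, 0.1965, 0.2079, 0.1670], E[r] = 2.6790, γ^t·E[r] = 1.097325, running G = 8.589075
t=5: π = [0.1587, 0.2698, 0.1968, 0.2078, 0.1667], E[r] = 2.6805, γ^t·E[r] = 0.878363, running G = 9.467438
t=6: π = [0.1587, 0.2698, 0.1968, 0.2079, 0.1667], E[r] = 2.6808, γ^t·E[r] = 0.702763, running G = 10.170201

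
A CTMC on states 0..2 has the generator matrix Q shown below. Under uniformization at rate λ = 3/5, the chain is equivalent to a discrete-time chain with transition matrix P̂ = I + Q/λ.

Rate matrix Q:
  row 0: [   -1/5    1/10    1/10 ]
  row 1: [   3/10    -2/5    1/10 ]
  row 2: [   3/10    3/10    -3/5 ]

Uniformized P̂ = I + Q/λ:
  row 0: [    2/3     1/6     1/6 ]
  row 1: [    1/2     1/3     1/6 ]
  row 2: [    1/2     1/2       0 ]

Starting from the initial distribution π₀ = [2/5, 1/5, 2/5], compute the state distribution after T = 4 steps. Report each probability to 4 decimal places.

t=0: π = [0.4000, 0.2000, 0.4000]
t=1: π = [0.5667, 0.3333, 0.1000]
t=2: π = [0.5944, 0.2556, 0.1500]
t=3: π = [0.5991, 0.2593, 0.1417]
t=4: π = [0.5998, 0.2571, 0.1431]

π = [0.5998, 0.2571, 0.1431]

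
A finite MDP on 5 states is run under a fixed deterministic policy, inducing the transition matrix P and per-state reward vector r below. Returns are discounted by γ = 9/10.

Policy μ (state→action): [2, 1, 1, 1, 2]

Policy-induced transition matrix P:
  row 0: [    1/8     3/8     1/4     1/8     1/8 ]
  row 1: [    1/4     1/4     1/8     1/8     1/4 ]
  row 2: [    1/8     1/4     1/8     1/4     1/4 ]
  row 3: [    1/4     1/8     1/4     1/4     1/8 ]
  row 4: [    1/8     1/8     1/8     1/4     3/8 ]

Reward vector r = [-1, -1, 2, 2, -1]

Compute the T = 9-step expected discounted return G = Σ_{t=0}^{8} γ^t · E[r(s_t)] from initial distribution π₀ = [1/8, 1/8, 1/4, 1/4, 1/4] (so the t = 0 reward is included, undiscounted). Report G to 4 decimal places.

t=0: π = [0.1250, 0.1250, 0.2500, 0.2500, 0.2500], E[r] = 0.5000, γ^t·E[r] = 0.500000, running G = 0.500000
t=1: π = [0.1719, 0.2031, 0.1719, 0.2188, 0.2344], E[r] = 0.1719, γ^t·E[r] = 0.154688, running G = 0.654688
t=2: π = [0.1777, 0.2148, 0.1738, 0.2031, 0.2305], E[r] = 0.1309, γ^t·E[r] = 0.105996, running G = 0.760684
t=3: π = [0.1772, 0.2180, 0.1726, 0.2009, 0.2312], E[r] = 0.1206, γ^t·E[r] = 0.087921, running G = 0.848605
t=4: π = [0.1774, 0.2181, 0.1723, 0.2006, 0.2316], E[r] = 0.1186, γ^t·E[r] = 0.077808, running G = 0.926413
t=5: π = [0.1773, 0.2181, 0.1722, 0.2006, 0.2317], E[r] = 0.1184, γ^t·E[r] = 0.069926, running G = 0.996338
t=6: π = [0.1773, 0.2181, 0.1722, 0.2006, 0.2317], E[r] = 0.1184, γ^t·E[r] = 0.062926, running G = 1.059265
t=7: π = [0.1773, 0.2181, 0.1722, 0.2006, 0.2317], E[r] = 0.1184, γ^t·E[r] = 0.056636, running G = 1.115900
t=8: π = [0.1773, 0.2181, 0.1722, 0.2006, 0.2317], E[r] = 0.1184, γ^t·E[r] = 0.050973, running G = 1.166873

G = 1.1669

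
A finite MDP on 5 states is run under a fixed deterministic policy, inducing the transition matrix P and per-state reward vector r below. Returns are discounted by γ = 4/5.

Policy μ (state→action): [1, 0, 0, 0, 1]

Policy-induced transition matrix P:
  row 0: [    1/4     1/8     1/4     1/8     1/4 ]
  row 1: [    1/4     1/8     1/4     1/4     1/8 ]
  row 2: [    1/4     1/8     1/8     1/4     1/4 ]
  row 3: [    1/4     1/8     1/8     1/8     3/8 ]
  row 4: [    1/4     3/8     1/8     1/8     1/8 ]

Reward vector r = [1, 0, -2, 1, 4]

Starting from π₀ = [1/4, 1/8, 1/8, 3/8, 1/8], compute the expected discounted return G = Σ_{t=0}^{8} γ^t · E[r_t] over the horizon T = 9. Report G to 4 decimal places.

t=0: π = [0.2500, 0.1250, 0.1250, 0.3750, 0.1250], E[r] = 0.8750, γ^t·E[r] = 0.875000, running G = 0.875000
t=1: π = [0.2500, 0.1563, 0.1719, 0.1563, 0.2656], E[r] = 1.1250, γ^t·E[r] = 0.900000, running G = 1.775000
t=2: π = [0.2500, 0.1914, 0.1758, 0.1660, 0.2168], E[r] = 0.9316, γ^t·E[r] = 0.596250, running G = 2.371250
t=3: π = [0.2500, 0.1792, 0.1802, 0.1709, 0.2197], E[r] = 0.9395, γ^t·E[r] = 0.481000, running G = 2.852250
t=4: π = [0.2500, 0.1799, 0.1786, 0.1699, 0.2215], E[r] = 0.9486, γ^t·E[r] = 0.388550, running G = 3.240800
t=5: π = [0.2500, 0.1804, 0.1787, 0.1698, 0.2211], E[r] = 0.9466, γ^t·E[r] = 0.310178, running G = 3.550978
t=6: π = [0.2500, 0.1803, 0.1788, 0.1699, 0.2210], E[r] = 0.9465, γ^t·E[r] = 0.248117, running G = 3.799094
t=7: π = [0.2500, 0.1803, 0.1788, 0.1699, 0.2211], E[r] = 0.9466, γ^t·E[r] = 0.198517, running G = 3.997611
t=8: π = [0.2500, 0.1803, 0.1788, 0.1699, 0.2211], E[r] = 0.9466, γ^t·E[r] = 0.158811, running G = 4.156423

G = 4.1564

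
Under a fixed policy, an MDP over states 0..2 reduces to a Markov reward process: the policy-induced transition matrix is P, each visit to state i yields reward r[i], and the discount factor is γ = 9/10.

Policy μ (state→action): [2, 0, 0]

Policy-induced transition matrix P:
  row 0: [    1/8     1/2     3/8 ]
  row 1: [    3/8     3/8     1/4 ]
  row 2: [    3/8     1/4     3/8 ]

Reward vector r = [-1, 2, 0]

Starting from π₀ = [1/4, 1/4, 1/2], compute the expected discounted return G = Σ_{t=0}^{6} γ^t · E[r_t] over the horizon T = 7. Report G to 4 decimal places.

t=0: π = [0.2500, 0.2500, 0.5000], E[r] = 0.2500, γ^t·E[r] = 0.250000, running G = 0.250000
t=1: π = [0.3125, 0.3438, 0.3438], E[r] = 0.3750, γ^t·E[r] = 0.337500, running G = 0.587500
t=2: π = [0.2969, 0.3711, 0.3320], E[r] = 0.4453, γ^t·E[r] = 0.360703, running G = 0.948203
t=3: π = [0.3008, 0.3706, 0.3286], E[r] = 0.4404, γ^t·E[r] = 0.321073, running G = 1.269276
t=4: π = [0.2998, 0.3715, 0.3287], E[r] = 0.4432, γ^t·E[r] = 0.290808, running G = 1.560084
t=5: π = [0.3000, 0.3714, 0.3286], E[r] = 0.4427, γ^t·E[r] = 0.261430, running G = 1.821514
t=6: π = [0.3000, 0.3714, 0.3286], E[r] = 0.4429, γ^t·E[r] = 0.235367, running G = 2.056881

G = 2.0569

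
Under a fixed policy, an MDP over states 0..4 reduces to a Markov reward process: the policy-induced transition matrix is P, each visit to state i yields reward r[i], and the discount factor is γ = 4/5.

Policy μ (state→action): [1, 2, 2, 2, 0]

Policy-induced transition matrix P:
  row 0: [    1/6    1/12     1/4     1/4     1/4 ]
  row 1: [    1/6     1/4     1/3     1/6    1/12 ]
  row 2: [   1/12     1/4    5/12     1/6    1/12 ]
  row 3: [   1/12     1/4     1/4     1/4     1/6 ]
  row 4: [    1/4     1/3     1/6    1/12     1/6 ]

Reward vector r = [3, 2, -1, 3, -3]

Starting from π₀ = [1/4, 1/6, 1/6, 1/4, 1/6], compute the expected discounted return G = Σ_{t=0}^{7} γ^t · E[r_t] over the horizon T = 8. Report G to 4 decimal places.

t=0: π = [0.2500, 0.1667, 0.1667, 0.2500, 0.1667], E[r] = 1.1667, γ^t·E[r] = 1.166667, running G = 1.166667
t=1: π = [0.1458, 0.2222, 0.2778, 0.1944, 0.1597], E[r] = 0.7083, γ^t·E[r] = 0.566667, running G = 1.733333
t=2: π = [0.1406, 0.2390, 0.3015, 0.1817, 0.1372], E[r] = 0.7321, γ^t·E[r] = 0.468519, running G = 2.201852
t=3: π = [0.1378, 0.2380, 0.3087, 0.1821, 0.1333], E[r] = 0.7270, γ^t·E[r] = 0.372222, running G = 2.574074
t=4: π = [0.1369, 0.2381, 0.3102, 0.1822, 0.1326], E[r] = 0.7256, γ^t·E[r] = 0.297207, running G = 2.871281
t=5: π = [0.1367, 0.2382, 0.3105, 0.1822, 0.1324], E[r] = 0.7255, γ^t·E[r] = 0.237737, running G = 3.109018
t=6: π = [0.1366, 0.2383, 0.3106, 0.1822, 0.1323], E[r] = 0.7255, γ^t·E[r] = 0.190183, running G = 3.299201
t=7: π = [0.1366, 0.2383, 0.3106, 0.1822, 0.1323], E[r] = 0.7255, γ^t·E[r] = 0.152145, running G = 3.451346

G = 3.4513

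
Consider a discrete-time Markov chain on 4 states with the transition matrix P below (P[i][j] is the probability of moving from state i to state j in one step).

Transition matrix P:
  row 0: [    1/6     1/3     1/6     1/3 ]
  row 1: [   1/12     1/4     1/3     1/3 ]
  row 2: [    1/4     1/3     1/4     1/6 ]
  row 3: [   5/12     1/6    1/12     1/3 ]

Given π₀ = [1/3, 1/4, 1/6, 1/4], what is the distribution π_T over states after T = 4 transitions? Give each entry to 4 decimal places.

π = [0.2366, 0.2616, 0.2022, 0.2997]

t=0: π = [0.3333, 0.2500, 0.1667, 0.2500]
t=1: π = [0.2222, 0.2708, 0.2014, 0.3056]
t=2: π = [0.2373, 0.2598, 0.2031, 0.2998]
t=3: π = [0.2369, 0.2617, 0.2019, 0.2995]
t=4: π = [0.2366, 0.2616, 0.2022, 0.2997]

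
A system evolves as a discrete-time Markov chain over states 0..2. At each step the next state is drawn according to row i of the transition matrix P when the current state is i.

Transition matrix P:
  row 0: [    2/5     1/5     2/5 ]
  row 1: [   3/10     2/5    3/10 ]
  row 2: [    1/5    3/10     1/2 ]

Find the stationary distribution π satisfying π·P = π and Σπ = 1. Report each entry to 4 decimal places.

π = [0.2877, 0.3014, 0.4110]

Balance equations π_j = Σ_i π_i·P[i][j]:
  π_0 = 2/5·π_0 + 3/10·π_1 + 1/5·π_2
  π_1 = 1/5·π_0 + 2/5·π_1 + 3/10·π_2
  normalize: π_0 + π_1 + π_2 = 1
Solving the linear system gives exactly π = [21/73, 22/73, 30/73].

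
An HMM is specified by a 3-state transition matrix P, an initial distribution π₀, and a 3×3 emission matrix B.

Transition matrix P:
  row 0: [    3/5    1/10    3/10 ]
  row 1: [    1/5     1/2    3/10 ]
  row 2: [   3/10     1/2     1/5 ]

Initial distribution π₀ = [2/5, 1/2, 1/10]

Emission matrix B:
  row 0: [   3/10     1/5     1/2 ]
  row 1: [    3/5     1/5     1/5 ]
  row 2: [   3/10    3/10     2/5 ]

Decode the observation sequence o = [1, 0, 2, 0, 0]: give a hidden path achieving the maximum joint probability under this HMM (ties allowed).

path = [1, 1, 2, 1, 1]

t=0: δ = [8.000e-02, 1.000e-01, 3.000e-02]  (obs o_0=1)
t=1: δ = [1.440e-02, 3.000e-02, 9.000e-03]  ψ = [0, 1, 1]  (obs o_1=0)
t=2: δ = [4.320e-03, 3.000e-03, 3.600e-03]  ψ = [0, 1, 1]  (obs o_2=2)
t=3: δ = [7.776e-04, 1.080e-03, 3.888e-04]  ψ = [0, 2, 0]  (obs o_3=0)
t=4: δ = [1.400e-04, 3.240e-04, 9.720e-05]  ψ = [0, 1, 1]  (obs o_4=0)
backtrack: best end state = 1; path = [1, 1, 2, 1, 1]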